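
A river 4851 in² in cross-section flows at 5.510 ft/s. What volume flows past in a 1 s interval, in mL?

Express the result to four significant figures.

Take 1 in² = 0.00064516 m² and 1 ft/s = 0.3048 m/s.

5.510 ft/s × 0.3048 → 1.67945 m/s
4851 in² × 0.00064516 → 3.12967 m²
V = v × A × t = 1.67945 m/s × 3.12967 m² × 1 s = 5.25612 m³
5.25612 m³ ÷ (10⁻⁶ m³/mL) = 5.25612×10⁶ mL

5.256×10⁶ mL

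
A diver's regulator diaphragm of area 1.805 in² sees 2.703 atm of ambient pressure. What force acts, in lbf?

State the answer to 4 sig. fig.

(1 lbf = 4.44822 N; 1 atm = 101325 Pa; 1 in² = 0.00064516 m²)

71.70 lbf

2.703 atm × 101325 = 273881 Pa
1.805 in² × 0.00064516 = 0.00116451 m²
F = P × A = 273881 Pa × 0.00116451 m² = 318.937 N
318.937 N ÷ (4.44822 N/lbf) = 71.6999 lbf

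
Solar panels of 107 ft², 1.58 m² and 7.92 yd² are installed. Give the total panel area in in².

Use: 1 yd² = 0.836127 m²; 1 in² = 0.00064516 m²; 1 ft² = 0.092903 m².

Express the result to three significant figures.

2.81×10⁴ in²

107 ft² × 0.092903 = 9.94062 m²
1.58 m² (already m²)
7.92 yd² × 0.836127 = 6.62213 m²
Total: 9.94062 + 1.58 + 6.62213 = 18.1428 m²
In in²: 18.1428 / 0.00064516 = 28121.4 in²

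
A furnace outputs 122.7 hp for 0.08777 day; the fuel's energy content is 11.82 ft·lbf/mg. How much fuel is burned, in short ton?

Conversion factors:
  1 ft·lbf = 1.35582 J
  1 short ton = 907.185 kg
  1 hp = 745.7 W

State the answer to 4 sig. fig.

0.04773 short ton

122.7 hp → 91497.4 W
0.08777 day → 7583.33 s
E = P × t = 91497.4 × 7583.33 = 6.93855×10⁸ J
11.82 ft·lbf/mg → 1.60258×10⁷ J/kg
m = E / e_s = 6.93855×10⁸ / 1.60258×10⁷ = 43.2961 kg
In short ton: 43.2961 / 907.185 = 0.0477258 short ton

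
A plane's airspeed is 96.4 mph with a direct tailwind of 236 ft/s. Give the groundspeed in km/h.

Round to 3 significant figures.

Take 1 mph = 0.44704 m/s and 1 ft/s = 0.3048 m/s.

96.4 mph × 0.44704 → 43.0947 m/s
236 ft/s × 0.3048 → 71.9328 m/s
Total: 43.0947 + 71.9328 = 115.028 m/s
In km/h: 115.028 / (1/3.6) = 414.101 km/h

414 km/h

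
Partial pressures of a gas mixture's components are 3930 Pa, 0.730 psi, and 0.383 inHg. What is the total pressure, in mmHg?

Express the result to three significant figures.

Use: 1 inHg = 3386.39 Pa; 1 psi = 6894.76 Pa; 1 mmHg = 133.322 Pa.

77.0 mmHg

3930 Pa (already Pa)
0.730 psi × 6894.76 → 5033.17 Pa
0.383 inHg × 3386.39 → 1296.99 Pa
Sum: 3930 + 5033.17 + 1296.99 = 10260.2 Pa
In mmHg: 10260.2 / 133.322 = 76.958 mmHg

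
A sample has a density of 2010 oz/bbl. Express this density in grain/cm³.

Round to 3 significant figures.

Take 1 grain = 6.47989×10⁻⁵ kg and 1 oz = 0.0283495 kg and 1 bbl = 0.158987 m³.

5.53 grain/cm³

2010 oz/bbl × 0.0283495 kg/oz ÷ 0.158987 m³/bbl = 358.41 kg/m³
358.41 kg/m³ ÷ 6.47989×10⁻⁵ kg/grain × 10⁻⁶ m³/cm³ = 5.53111 grain/cm³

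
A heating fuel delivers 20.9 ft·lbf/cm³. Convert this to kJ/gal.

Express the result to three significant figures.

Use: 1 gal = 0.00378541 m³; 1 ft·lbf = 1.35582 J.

107 kJ/gal

20.9 ft·lbf/cm³ × 1.35582 J/ft·lbf ÷ 10⁻⁶ m³/cm³ = 2.83366×10⁷ J/m³
2.83366×10⁷ J/m³ ÷ 1000 J/kJ × 0.00378541 m³/gal = 107.266 kJ/gal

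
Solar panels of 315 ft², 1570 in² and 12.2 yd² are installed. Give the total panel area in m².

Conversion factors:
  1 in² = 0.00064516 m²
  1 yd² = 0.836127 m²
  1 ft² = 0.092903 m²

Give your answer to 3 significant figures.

40.5 m²

315 ft² × 0.092903 = 29.2644 m²
1570 in² × 0.00064516 = 1.0129 m²
12.2 yd² × 0.836127 = 10.2007 m²
Total: 29.2644 + 1.0129 + 10.2007 = 40.478 m²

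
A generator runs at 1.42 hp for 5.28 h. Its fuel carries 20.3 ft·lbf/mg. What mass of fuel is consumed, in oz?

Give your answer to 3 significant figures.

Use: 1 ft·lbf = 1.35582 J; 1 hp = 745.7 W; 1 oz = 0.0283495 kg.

1.42 hp → 1058.89 W
5.28 h → 19008 s
E = P × t = 1058.89 × 19008 = 2.01274×10⁷ J
20.3 ft·lbf/mg → 2.75231×10⁷ J/kg
m = E / e_s = 2.01274×10⁷ / 2.75231×10⁷ = 0.731291 kg
In oz: 0.731291 / 0.0283495 = 25.7956 oz

25.8 oz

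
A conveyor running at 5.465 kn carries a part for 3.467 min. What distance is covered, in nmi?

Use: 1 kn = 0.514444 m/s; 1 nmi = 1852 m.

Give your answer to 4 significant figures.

0.3158 nmi

5.465 kn × 0.514444 = 2.81144 m/s
3.467 min × 60 = 208.02 s
d = v × t = 2.81144 m/s × 208.02 s = 584.836 m
584.836 m ÷ (1852 m/nmi) = 0.315786 nmi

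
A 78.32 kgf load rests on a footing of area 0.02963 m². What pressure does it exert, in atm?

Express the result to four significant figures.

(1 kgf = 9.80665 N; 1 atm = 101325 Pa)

78.32 kgf × 9.80665 → 768.057 N
P = F / A = 768.057 N / 0.02963 m² = 25921.6 Pa
25921.6 Pa ÷ (101325 Pa/atm) = 0.255826 atm

0.2558 atm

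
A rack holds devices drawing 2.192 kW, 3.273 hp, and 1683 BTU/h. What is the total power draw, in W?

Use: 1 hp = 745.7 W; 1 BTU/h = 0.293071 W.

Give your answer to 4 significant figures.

5126 W

2.192 kW × 1000 = 2192 W
3.273 hp × 745.7 = 2440.68 W
1683 BTU/h × 0.293071 = 493.238 W
Combined: 2192 + 2440.68 + 493.238 = 5125.92 W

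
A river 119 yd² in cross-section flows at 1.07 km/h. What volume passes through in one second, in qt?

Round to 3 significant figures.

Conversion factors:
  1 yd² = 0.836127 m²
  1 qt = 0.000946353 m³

3.12×10⁴ qt

1.07 km/h × (1/3.6) → 0.297222 m/s
119 yd² × 0.836127 → 99.4991 m²
V = v × A × t = 0.297222 m/s × 99.4991 m² × 1 s = 29.5733 m³
29.5733 m³ ÷ (0.000946353 m³/qt) = 31249.8 qt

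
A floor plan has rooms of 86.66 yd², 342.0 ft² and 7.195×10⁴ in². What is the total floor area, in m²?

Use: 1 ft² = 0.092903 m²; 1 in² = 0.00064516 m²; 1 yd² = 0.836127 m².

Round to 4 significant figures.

86.66 yd² × 0.836127 = 72.4588 m²
342.0 ft² × 0.092903 = 31.7728 m²
7.195×10⁴ in² × 0.00064516 = 46.4193 m²
Sum: 72.4588 + 31.7728 + 46.4193 = 150.651 m²

150.7 m²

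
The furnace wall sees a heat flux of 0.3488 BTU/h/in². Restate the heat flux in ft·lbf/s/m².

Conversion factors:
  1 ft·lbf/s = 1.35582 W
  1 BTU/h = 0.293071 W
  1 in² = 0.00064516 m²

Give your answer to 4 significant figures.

0.3488 BTU/h/in² × 0.293071 W/BTU/h ÷ 0.00064516 m²/in² = 158.446 W/m²
158.446 W/m² ÷ 1.35582 W/ft·lbf/s = 116.864 ft·lbf/s/m²

116.9 ft·lbf/s/m²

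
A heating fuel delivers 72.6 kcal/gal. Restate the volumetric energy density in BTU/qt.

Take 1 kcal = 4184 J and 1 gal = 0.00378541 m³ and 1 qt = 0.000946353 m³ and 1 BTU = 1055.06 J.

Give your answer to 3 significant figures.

72.6 kcal/gal × 4184 J/kcal ÷ 0.00378541 m³/gal = 8.02445×10⁷ J/m³
8.02445×10⁷ J/m³ ÷ 1055.06 J/BTU × 0.000946353 m³/qt = 71.9766 BTU/qt

72.0 BTU/qt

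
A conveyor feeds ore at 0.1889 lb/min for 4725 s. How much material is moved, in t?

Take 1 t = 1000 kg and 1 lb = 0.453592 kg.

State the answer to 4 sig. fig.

0.006748 t

0.1889 lb/min → 0.00142806 kg/s
m = ṁ × t = 0.00142806 × 4725 = 6.74758 kg
In t: 6.74758 / 1000 = 0.00674758 t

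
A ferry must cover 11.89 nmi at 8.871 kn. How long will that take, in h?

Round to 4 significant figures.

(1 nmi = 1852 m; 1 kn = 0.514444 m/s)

11.89 nmi × 1852 = 22020.3 m
8.871 kn × 0.514444 = 4.56363 m/s
t = d / v = 22020.3 m / 4.56363 m/s = 4825.17 s
4825.17 s ÷ (3600 s/h) = 1.34032 h

1.340 h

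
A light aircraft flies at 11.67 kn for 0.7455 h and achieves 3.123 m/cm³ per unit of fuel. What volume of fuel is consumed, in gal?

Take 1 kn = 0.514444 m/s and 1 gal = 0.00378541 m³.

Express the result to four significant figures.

1.363 gal

11.67 kn → 6.00356 m/s
0.7455 h → 2683.8 s
d = v × t = 6.00356 × 2683.8 = 16112.4 m
3.123 m/cm³ → 3.123×10⁶ m/m³
V = d / (distance per unit fuel) = 16112.4 / 3.123×10⁶ = 0.00515927 m³
In gal: 0.00515927 / 0.00378541 = 1.36294 gal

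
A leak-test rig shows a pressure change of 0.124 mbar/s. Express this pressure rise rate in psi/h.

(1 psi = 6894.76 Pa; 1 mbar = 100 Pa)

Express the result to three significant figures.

6.47 psi/h

0.124 mbar/s × 100 Pa/mbar = 12.4 Pa/s
12.4 Pa/s ÷ 6894.76 Pa/psi × 3600 s/h = 6.47448 psi/h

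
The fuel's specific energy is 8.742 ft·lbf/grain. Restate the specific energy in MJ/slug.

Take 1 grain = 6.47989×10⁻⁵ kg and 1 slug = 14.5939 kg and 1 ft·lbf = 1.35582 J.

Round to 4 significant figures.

2.669 MJ/slug

8.742 ft·lbf/grain × 1.35582 J/ft·lbf ÷ 6.47989×10⁻⁵ kg/grain = 182913 J/kg
182913 J/kg ÷ 1000000 J/MJ × 14.5939 kg/slug = 2.66941 MJ/slug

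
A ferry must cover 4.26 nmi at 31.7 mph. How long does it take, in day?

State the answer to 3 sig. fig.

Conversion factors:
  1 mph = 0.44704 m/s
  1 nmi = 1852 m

0.00644 day

4.26 nmi × 1852 → 7889.52 m
31.7 mph × 0.44704 → 14.1712 m/s
t = d / v = 7889.52 m / 14.1712 m/s = 556.729 s
556.729 s ÷ (86400 s/day) = 0.00644362 day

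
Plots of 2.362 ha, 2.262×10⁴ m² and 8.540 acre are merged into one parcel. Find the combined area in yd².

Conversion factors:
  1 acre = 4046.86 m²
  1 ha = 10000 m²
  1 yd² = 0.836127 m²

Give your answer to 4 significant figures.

9.664×10⁴ yd²

2.362 ha × 10000 = 23620 m²
2.262×10⁴ m² (already m²)
8.540 acre × 4046.86 = 34560.2 m²
Sum: 23620 + 22620 + 34560.2 = 80800.2 m²
In yd²: 80800.2 / 0.836127 = 96636.3 yd²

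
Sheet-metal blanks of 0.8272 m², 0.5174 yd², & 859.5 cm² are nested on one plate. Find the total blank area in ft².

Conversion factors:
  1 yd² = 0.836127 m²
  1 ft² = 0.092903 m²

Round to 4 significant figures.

0.8272 m² (already m²)
0.5174 yd² × 0.836127 = 0.432612 m²
859.5 cm² × 0.0001 = 0.08595 m²
Total: 0.8272 + 0.432612 + 0.08595 = 1.34576 m²
In ft²: 1.34576 / 0.092903 = 14.4856 ft²

14.49 ft²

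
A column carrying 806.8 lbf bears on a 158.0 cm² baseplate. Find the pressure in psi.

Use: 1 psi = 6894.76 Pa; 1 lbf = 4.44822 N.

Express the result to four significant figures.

806.8 lbf × 4.44822 → 3588.82 N
158.0 cm² × 0.0001 → 0.0158 m²
P = F / A = 3588.82 N / 0.0158 m² = 227141 Pa
227141 Pa ÷ (6894.76 Pa/psi) = 32.944 psi

32.94 psi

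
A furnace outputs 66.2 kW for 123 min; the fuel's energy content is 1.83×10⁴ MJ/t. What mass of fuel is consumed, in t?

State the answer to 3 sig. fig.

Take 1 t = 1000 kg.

66.2 kW → 66200 W
123 min → 7380 s
E = P × t = 66200 × 7380 = 4.88556×10⁸ J
1.83×10⁴ MJ/t → 1.83×10⁷ J/kg
m = E / e_s = 4.88556×10⁸ / 1.83×10⁷ = 26.697 kg
In t: 26.697 / 1000 = 0.026697 t

0.0267 t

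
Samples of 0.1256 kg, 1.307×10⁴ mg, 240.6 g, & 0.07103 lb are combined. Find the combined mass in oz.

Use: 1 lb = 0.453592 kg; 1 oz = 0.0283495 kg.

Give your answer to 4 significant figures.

14.51 oz

0.1256 kg (already kg)
1.307×10⁴ mg × 10⁻⁶ = 0.01307 kg
240.6 g × 0.001 = 0.2406 kg
0.07103 lb × 0.453592 = 0.0322186 kg
Sum: 0.1256 + 0.01307 + 0.2406 + 0.0322186 = 0.411489 kg
In oz: 0.411489 / 0.0283495 = 14.5149 oz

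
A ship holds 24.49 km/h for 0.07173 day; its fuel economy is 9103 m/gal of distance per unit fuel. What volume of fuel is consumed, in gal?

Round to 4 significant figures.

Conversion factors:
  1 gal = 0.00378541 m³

24.49 km/h → 6.80278 m/s
0.07173 day → 6197.47 s
d = v × t = 6.80278 × 6197.47 = 42160 m
9103 m/gal → 2.40476×10⁶ m/m³
V = d / (distance per unit fuel) = 42160 / 2.40476×10⁶ = 0.0175319 m³
In gal: 0.0175319 / 0.00378541 = 4.63144 gal

4.631 gal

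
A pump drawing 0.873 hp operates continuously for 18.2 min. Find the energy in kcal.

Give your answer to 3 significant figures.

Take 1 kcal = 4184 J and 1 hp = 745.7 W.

170 kcal

0.873 hp × 745.7 → 650.996 W
18.2 min × 60 → 1092 s
E = P × t = 650.996 W × 1092 s = 710888 J
710888 J ÷ (4184 J/kcal) = 169.906 kcal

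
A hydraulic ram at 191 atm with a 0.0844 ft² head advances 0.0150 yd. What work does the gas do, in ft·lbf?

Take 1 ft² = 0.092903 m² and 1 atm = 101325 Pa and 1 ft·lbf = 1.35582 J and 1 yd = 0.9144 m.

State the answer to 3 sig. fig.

191 atm → 1.93531×10⁷ Pa
0.0844 ft² → 0.00784101 m²
F = P × A = 1.93531×10⁷ × 0.00784101 = 151748 N
0.0150 yd → 0.013716 m
W = F × d = 151748 × 0.013716 = 2081.38 J
In ft·lbf: 2081.38 / 1.35582 = 1535.14 ft·lbf

1540 ft·lbf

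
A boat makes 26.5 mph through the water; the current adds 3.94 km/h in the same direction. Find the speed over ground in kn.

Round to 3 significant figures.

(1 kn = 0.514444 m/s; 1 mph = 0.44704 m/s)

26.5 mph × 0.44704 = 11.8466 m/s
3.94 km/h × (1/3.6) = 1.09444 m/s
Sum: 11.8466 + 1.09444 = 12.941 m/s
In kn: 12.941 / 0.514444 = 25.1553 kn

25.2 kn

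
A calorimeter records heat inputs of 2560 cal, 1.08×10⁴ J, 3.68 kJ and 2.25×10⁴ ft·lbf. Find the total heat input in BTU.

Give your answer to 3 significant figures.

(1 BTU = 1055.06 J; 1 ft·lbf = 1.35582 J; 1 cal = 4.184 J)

52.8 BTU

2560 cal × 4.184 → 10711 J
1.08×10⁴ J (already J)
3.68 kJ × 1000 → 3680 J
2.25×10⁴ ft·lbf × 1.35582 → 30506 J
Total: 10711 + 10800 + 3680 + 30506 = 55697 J
In BTU: 55697 / 1055.06 = 52.7904 BTU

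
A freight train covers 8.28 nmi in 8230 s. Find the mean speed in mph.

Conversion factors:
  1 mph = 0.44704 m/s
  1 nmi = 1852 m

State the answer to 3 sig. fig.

8.28 nmi × 1852 → 15334.6 m
v = d / t = 15334.6 m / 8230 s = 1.86326 m/s
1.86326 m/s ÷ (0.44704 m/s/mph) = 4.16799 mph

4.17 mph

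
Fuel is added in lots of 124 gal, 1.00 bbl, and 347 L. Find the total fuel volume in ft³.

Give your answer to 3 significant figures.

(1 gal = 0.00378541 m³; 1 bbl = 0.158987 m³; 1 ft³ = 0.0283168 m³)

124 gal × 0.00378541 = 0.469391 m³
1.00 bbl × 0.158987 = 0.158987 m³
347 L × 0.001 = 0.347 m³
Combined: 0.469391 + 0.158987 + 0.347 = 0.975378 m³
In ft³: 0.975378 / 0.0283168 = 34.4452 ft³

34.4 ft³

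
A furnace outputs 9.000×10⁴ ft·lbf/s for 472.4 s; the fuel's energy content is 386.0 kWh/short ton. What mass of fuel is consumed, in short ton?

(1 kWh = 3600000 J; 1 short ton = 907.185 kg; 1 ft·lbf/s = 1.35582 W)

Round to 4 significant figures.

9.000×10⁴ ft·lbf/s → 122024 W
E = P × t = 122024 × 472.4 = 5.76441×10⁷ J
386.0 kWh/short ton → 1.53177×10⁶ J/kg
m = E / e_s = 5.76441×10⁷ / 1.53177×10⁶ = 37.6323 kg
In short ton: 37.6323 / 907.185 = 0.0414825 short ton

0.04148 short ton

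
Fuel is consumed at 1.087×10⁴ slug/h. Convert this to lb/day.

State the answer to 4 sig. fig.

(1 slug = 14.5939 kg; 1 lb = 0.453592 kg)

8.394×10⁶ lb/day

1.087×10⁴ slug/h × 14.5939 kg/slug ÷ 3600 s/h = 44.0655 kg/s
44.0655 kg/s ÷ 0.453592 kg/lb × 86400 s/day = 8.39358×10⁶ lb/day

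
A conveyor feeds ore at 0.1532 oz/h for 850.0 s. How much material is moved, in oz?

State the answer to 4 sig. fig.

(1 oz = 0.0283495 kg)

0.03617 oz

0.1532 oz/h → 1.20643×10⁻⁶ kg/s
m = ṁ × t = 1.20643×10⁻⁶ × 850 = 0.00102547 kg
In oz: 0.00102547 / 0.0283495 = 0.0361724 oz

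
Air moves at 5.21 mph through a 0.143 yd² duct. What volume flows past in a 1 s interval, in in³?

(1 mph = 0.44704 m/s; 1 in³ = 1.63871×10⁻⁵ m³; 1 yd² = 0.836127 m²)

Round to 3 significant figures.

5.21 mph × 0.44704 → 2.32908 m/s
0.143 yd² × 0.836127 → 0.119566 m²
V = v × A × t = 2.32908 m/s × 0.119566 m² × 1 s = 0.278479 m³
0.278479 m³ ÷ (1.63871×10⁻⁵ m³/in³) = 16993.8 in³

1.70×10⁴ in³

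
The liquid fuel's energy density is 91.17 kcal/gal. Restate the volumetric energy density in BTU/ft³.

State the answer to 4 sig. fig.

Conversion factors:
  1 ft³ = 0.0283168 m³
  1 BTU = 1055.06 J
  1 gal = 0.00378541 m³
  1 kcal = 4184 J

2705 BTU/ft³

91.17 kcal/gal × 4184 J/kcal ÷ 0.00378541 m³/gal = 1.0077×10⁸ J/m³
1.0077×10⁸ J/m³ ÷ 1055.06 J/BTU × 0.0283168 m³/ft³ = 2704.57 BTU/ft³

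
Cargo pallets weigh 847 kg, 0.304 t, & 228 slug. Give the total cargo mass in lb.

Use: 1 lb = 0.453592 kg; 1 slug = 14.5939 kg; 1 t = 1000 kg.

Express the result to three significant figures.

9870 lb

847 kg (already kg)
0.304 t × 1000 = 304 kg
228 slug × 14.5939 = 3327.41 kg
Combined: 847 + 304 + 3327.41 = 4478.41 kg
In lb: 4478.41 / 0.453592 = 9873.21 lb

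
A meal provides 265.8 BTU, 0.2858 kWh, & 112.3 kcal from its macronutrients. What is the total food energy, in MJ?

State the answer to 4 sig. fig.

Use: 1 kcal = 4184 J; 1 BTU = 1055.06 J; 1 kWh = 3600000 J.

1.779 MJ

265.8 BTU × 1055.06 → 280435 J
0.2858 kWh × 3600000 → 1.02888×10⁶ J
112.3 kcal × 4184 → 469863 J
Sum: 280435 + 1.02888×10⁶ + 469863 = 1.77918×10⁶ J
In MJ: 1.77918×10⁶ / 1000000 = 1.77918 MJ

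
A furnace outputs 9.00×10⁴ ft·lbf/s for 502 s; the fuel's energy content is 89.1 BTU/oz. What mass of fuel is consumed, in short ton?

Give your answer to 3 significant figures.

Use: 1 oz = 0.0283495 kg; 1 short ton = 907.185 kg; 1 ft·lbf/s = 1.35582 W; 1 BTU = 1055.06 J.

9.00×10⁴ ft·lbf/s → 122024 W
E = P × t = 122024 × 502 = 6.1256×10⁷ J
89.1 BTU/oz → 3.31596×10⁶ J/kg
m = E / e_s = 6.1256×10⁷ / 3.31596×10⁶ = 18.4731 kg
In short ton: 18.4731 / 907.185 = 0.0203631 short ton

0.0204 short ton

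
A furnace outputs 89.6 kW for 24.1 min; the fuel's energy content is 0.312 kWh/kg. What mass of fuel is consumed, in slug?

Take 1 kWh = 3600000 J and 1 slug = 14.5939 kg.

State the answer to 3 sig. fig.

89.6 kW → 89600 W
24.1 min → 1446 s
E = P × t = 89600 × 1446 = 1.29562×10⁸ J
0.312 kWh/kg → 1.1232×10⁶ J/kg
m = E / e_s = 1.29562×10⁸ / 1.1232×10⁶ = 115.351 kg
In slug: 115.351 / 14.5939 = 7.90406 slug

7.90 slug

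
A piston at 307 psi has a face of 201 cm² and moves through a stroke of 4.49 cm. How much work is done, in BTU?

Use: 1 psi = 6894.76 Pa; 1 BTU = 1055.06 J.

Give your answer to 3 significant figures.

307 psi → 2.11669×10⁶ Pa
201 cm² → 0.0201 m²
F = P × A = 2.11669×10⁶ × 0.0201 = 42545.5 N
4.49 cm → 0.0449 m
W = F × d = 42545.5 × 0.0449 = 1910.29 J
In BTU: 1910.29 / 1055.06 = 1.8106 BTU

1.81 BTU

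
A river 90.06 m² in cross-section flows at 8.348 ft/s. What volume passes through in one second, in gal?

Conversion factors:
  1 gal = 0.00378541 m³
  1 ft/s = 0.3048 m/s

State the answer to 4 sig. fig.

8.348 ft/s × 0.3048 → 2.54447 m/s
V = v × A × t = 2.54447 m/s × 90.06 m² × 1 s = 229.155 m³
229.155 m³ ÷ (0.00378541 m³/gal) = 60536.4 gal

6.054×10⁴ gal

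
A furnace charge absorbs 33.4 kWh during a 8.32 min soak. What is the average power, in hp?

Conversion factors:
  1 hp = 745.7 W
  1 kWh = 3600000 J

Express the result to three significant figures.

323 hp

33.4 kWh × 3600000 = 1.2024×10⁸ J
8.32 min × 60 = 499.2 s
P = E / t = 1.2024×10⁸ J / 499.2 s = 240865 W
240865 W ÷ (745.7 W/hp) = 323.005 hp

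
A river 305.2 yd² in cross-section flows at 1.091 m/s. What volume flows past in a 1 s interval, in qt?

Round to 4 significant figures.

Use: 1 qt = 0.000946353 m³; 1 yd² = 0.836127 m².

305.2 yd² × 0.836127 → 255.186 m²
V = v × A × t = 1.091 m/s × 255.186 m² × 1 s = 278.408 m³
278.408 m³ ÷ (0.000946353 m³/qt) = 294190 qt

2.942×10⁵ qt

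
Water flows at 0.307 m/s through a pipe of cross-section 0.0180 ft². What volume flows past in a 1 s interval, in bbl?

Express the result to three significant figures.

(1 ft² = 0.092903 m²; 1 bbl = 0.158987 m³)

0.00323 bbl

0.0180 ft² × 0.092903 → 0.00167225 m²
V = v × A × t = 0.307 m/s × 0.00167225 m² × 1 s = 5.13381×10⁻⁴ m³
5.13381×10⁻⁴ m³ ÷ (0.158987 m³/bbl) = 0.00322908 bbl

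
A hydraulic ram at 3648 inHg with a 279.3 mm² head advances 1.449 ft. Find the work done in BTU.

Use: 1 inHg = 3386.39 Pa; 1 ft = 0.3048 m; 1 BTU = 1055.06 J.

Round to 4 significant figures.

3648 inHg → 1.23536×10⁷ Pa
279.3 mm² → 2.793×10⁻⁴ m²
F = P × A = 1.23536×10⁷ × 2.793×10⁻⁴ = 3450.36 N
1.449 ft → 0.441655 m
W = F × d = 3450.36 × 0.441655 = 1523.87 J
In BTU: 1523.87 / 1055.06 = 1.44434 BTU

1.444 BTU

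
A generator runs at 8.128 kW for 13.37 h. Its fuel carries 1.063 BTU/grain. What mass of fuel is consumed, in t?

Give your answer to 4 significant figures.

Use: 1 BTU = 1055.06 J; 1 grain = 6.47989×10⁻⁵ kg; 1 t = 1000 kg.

0.02260 t

8.128 kW → 8128 W
13.37 h → 48132 s
E = P × t = 8128 × 48132 = 3.91217×10⁸ J
1.063 BTU/grain → 1.73078×10⁷ J/kg
m = E / e_s = 3.91217×10⁸ / 1.73078×10⁷ = 22.6035 kg
In t: 22.6035 / 1000 = 0.0226035 t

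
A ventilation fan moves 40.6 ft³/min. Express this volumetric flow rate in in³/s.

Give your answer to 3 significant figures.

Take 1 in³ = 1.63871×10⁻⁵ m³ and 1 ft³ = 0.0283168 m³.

1170 in³/s

40.6 ft³/min × 0.0283168 m³/ft³ ÷ 60 s/min = 0.019161 m³/s
0.019161 m³/s ÷ 1.63871×10⁻⁵ m³/in³ = 1169.27 in³/s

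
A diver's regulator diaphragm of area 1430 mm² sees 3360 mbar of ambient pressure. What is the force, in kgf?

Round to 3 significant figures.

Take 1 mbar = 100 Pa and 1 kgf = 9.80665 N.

49.0 kgf

3360 mbar × 100 → 336000 Pa
1430 mm² × 10⁻⁶ → 0.00143 m²
F = P × A = 336000 Pa × 0.00143 m² = 480.48 N
480.48 N ÷ (9.80665 N/kgf) = 48.9953 kgf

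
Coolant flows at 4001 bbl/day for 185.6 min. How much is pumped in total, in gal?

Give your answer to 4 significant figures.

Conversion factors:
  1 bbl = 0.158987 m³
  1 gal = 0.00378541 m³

2.166×10⁴ gal

4001 bbl/day → 0.00736235 m³/s
185.6 min → 11136 s
V = Q × t = 0.00736235 × 11136 = 81.9871 m³
In gal: 81.9871 / 0.00378541 = 21658.7 gal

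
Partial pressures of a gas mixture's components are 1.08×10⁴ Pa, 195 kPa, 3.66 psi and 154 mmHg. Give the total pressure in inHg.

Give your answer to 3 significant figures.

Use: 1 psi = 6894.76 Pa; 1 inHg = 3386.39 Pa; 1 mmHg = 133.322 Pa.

74.3 inHg

1.08×10⁴ Pa (already Pa)
195 kPa × 1000 = 195000 Pa
3.66 psi × 6894.76 = 25234.8 Pa
154 mmHg × 133.322 = 20531.6 Pa
Sum: 10800 + 195000 + 25234.8 + 20531.6 = 251566 Pa
In inHg: 251566 / 3386.39 = 74.2874 inHg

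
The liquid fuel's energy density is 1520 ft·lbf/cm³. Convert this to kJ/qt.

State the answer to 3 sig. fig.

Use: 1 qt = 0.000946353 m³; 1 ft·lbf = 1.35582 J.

1950 kJ/qt

1520 ft·lbf/cm³ × 1.35582 J/ft·lbf ÷ 10⁻⁶ m³/cm³ = 2.06085×10⁹ J/m³
2.06085×10⁹ J/m³ ÷ 1000 J/kJ × 0.000946353 m³/qt = 1950.29 kJ/qt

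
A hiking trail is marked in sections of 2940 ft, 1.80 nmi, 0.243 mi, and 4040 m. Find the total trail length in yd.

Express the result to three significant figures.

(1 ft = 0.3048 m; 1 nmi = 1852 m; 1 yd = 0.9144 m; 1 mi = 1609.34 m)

9470 yd

2940 ft × 0.3048 = 896.112 m
1.80 nmi × 1852 = 3333.6 m
0.243 mi × 1609.34 = 391.07 m
4040 m (already m)
Combined: 896.112 + 3333.6 + 391.07 + 4040 = 8660.78 m
In yd: 8660.78 / 0.9144 = 9471.54 yd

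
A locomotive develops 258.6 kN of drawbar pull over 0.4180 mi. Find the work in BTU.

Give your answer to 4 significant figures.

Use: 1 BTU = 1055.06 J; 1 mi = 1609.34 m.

258.6 kN × 1000 → 258600 N
0.4180 mi × 1609.34 → 672.704 m
W = F × d = 258600 N × 672.704 m = 1.73961×10⁸ J
1.73961×10⁸ J ÷ (1055.06 J/BTU) = 164883 BTU

1.649×10⁵ BTU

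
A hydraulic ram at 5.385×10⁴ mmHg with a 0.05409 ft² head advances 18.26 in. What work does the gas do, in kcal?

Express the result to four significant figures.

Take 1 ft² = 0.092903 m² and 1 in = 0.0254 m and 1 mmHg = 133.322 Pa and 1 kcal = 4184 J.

5.385×10⁴ mmHg → 7.17939×10⁶ Pa
0.05409 ft² → 0.00502512 m²
F = P × A = 7.17939×10⁶ × 0.00502512 = 36077.3 N
18.26 in → 0.463804 m
W = F × d = 36077.3 × 0.463804 = 16732.8 J
In kcal: 16732.8 / 4184 = 3.99924 kcal

3.999 kcal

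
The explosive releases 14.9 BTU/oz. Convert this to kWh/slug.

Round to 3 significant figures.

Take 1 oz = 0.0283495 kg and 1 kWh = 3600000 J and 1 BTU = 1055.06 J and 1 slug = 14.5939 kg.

14.9 BTU/oz × 1055.06 J/BTU ÷ 0.0283495 kg/oz = 554521 J/kg
554521 J/kg ÷ 3600000 J/kWh × 14.5939 kg/slug = 2.24795 kWh/slug

2.25 kWh/slug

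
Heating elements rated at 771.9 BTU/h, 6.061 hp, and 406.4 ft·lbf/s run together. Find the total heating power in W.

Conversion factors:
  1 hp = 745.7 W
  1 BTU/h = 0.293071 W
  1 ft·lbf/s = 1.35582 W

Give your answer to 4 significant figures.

771.9 BTU/h × 0.293071 = 226.222 W
6.061 hp × 745.7 = 4519.69 W
406.4 ft·lbf/s × 1.35582 = 551.005 W
Sum: 226.222 + 4519.69 + 551.005 = 5296.92 W

5297 W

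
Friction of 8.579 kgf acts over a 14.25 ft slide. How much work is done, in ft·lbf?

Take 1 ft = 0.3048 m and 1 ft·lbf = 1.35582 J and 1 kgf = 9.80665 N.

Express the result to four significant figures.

269.5 ft·lbf

8.579 kgf × 9.80665 → 84.1313 N
14.25 ft × 0.3048 → 4.3434 m
W = F × d = 84.1313 N × 4.3434 m = 365.416 J
365.416 J ÷ (1.35582 J/ft·lbf) = 269.517 ft·lbf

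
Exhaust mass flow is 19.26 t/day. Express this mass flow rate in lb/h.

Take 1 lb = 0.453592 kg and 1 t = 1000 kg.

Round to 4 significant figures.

1769 lb/h

19.26 t/day × 1000 kg/t ÷ 86400 s/day = 0.222917 kg/s
0.222917 kg/s ÷ 0.453592 kg/lb × 3600 s/h = 1769.21 lb/h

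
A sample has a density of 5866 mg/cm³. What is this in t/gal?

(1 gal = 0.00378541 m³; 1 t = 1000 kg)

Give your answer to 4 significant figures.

0.02221 t/gal

5866 mg/cm³ × 10⁻⁶ kg/mg ÷ 10⁻⁶ m³/cm³ = 5866 kg/m³
5866 kg/m³ ÷ 1000 kg/t × 0.00378541 m³/gal = 0.0222052 t/gal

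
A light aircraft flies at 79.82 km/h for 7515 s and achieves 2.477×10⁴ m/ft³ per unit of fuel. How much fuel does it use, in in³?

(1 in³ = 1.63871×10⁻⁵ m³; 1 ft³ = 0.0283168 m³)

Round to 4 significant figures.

79.82 km/h → 22.1722 m/s
d = v × t = 22.1722 × 7515 = 166624 m
2.477×10⁴ m/ft³ → 874746 m/m³
V = d / (distance per unit fuel) = 166624 / 874746 = 0.190483 m³
In in³: 0.190483 / 1.63871×10⁻⁵ = 11624 in³

1.162×10⁴ in³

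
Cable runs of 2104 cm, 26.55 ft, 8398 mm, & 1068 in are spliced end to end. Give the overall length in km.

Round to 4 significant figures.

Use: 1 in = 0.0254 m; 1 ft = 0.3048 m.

2104 cm × 0.01 = 21.04 m
26.55 ft × 0.3048 = 8.09244 m
8398 mm × 0.001 = 8.398 m
1068 in × 0.0254 = 27.1272 m
Sum: 21.04 + 8.09244 + 8.398 + 27.1272 = 64.6576 m
In km: 64.6576 / 1000 = 0.0646576 km

0.06466 km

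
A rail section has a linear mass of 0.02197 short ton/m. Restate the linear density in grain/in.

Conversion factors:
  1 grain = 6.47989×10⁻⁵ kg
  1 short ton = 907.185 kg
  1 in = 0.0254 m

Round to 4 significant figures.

0.02197 short ton/m × 907.185 kg/short ton = 19.9309 kg/m
19.9309 kg/m ÷ 6.47989×10⁻⁵ kg/grain × 0.0254 m/in = 7812.55 grain/in

7813 grain/in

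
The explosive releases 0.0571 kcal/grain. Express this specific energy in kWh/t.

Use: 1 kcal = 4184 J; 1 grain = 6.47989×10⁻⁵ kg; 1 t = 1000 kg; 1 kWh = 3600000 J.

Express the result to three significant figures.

1020 kWh/t

0.0571 kcal/grain × 4184 J/kcal ÷ 6.47989×10⁻⁵ kg/grain = 3.68689×10⁶ J/kg
3.68689×10⁶ J/kg ÷ 3600000 J/kWh × 1000 kg/t = 1024.14 kWh/t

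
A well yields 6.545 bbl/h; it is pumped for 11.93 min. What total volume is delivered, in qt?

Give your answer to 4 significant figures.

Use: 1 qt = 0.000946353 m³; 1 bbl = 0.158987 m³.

6.545 bbl/h → 2.89047×10⁻⁴ m³/s
11.93 min → 715.8 s
V = Q × t = 2.89047×10⁻⁴ × 715.8 = 0.2069 m³
In qt: 0.2069 / 0.000946353 = 218.629 qt

218.6 qt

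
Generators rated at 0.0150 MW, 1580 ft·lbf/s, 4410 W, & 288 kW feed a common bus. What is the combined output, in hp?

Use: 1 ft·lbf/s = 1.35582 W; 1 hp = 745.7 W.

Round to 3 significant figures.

415 hp

0.0150 MW × 1000000 = 15000 W
1580 ft·lbf/s × 1.35582 = 2142.2 W
4410 W (already W)
288 kW × 1000 = 288000 W
Sum: 15000 + 2142.2 + 4410 + 288000 = 309552 W
In hp: 309552 / 745.7 = 415.116 hp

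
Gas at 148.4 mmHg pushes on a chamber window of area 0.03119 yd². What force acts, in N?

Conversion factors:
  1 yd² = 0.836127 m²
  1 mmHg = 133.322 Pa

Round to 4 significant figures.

516.0 N

148.4 mmHg × 133.322 = 19785 Pa
0.03119 yd² × 0.836127 = 0.0260788 m²
F = P × A = 19785 Pa × 0.0260788 m² = 515.969 N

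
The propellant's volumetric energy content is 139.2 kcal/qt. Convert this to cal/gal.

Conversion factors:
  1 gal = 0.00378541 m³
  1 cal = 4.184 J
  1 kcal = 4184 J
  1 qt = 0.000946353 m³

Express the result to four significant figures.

5.568×10⁵ cal/gal

139.2 kcal/qt × 4184 J/kcal ÷ 0.000946353 m³/qt = 6.15429×10⁸ J/m³
6.15429×10⁸ J/m³ ÷ 4.184 J/cal × 0.00378541 m³/gal = 556800 cal/gal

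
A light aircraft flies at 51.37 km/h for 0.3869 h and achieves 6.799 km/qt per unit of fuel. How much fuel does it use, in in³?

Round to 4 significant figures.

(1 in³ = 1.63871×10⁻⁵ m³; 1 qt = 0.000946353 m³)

51.37 km/h → 14.2694 m/s
0.3869 h → 1392.84 s
d = v × t = 14.2694 × 1392.84 = 19875 m
6.799 km/qt → 7.18442×10⁶ m/m³
V = d / (distance per unit fuel) = 19875 / 7.18442×10⁶ = 0.0027664 m³
In in³: 0.0027664 / 1.63871×10⁻⁵ = 168.816 in³

168.8 in³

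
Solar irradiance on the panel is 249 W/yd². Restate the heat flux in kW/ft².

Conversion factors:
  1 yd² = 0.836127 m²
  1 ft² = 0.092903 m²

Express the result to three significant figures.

249 W/yd² ÷ 0.836127 m²/yd² = 297.802 W/m²
297.802 W/m² ÷ 1000 W/kW × 0.092903 m²/ft² = 0.0276667 kW/ft²

0.0277 kW/ft²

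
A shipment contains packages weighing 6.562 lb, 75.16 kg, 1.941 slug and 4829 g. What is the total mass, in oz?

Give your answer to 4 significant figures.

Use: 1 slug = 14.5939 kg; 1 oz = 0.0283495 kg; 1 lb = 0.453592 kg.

3926 oz

6.562 lb × 0.453592 → 2.97647 kg
75.16 kg (already kg)
1.941 slug × 14.5939 → 28.3268 kg
4829 g × 0.001 → 4.829 kg
Sum: 2.97647 + 75.16 + 28.3268 + 4.829 = 111.292 kg
In oz: 111.292 / 0.0283495 = 3925.71 oz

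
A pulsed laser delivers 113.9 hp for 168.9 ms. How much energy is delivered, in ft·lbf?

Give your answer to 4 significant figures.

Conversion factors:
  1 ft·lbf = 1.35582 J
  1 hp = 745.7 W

1.058×10⁴ ft·lbf

113.9 hp × 745.7 → 84935.2 W
168.9 ms × 0.001 → 0.1689 s
E = P × t = 84935.2 W × 0.1689 s = 14345.6 J
14345.6 J ÷ (1.35582 J/ft·lbf) = 10580.8 ft·lbf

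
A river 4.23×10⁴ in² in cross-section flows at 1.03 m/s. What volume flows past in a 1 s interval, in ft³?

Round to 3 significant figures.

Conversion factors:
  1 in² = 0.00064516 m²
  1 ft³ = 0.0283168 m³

993 ft³

4.23×10⁴ in² × 0.00064516 = 27.2903 m²
V = v × A × t = 1.03 m/s × 27.2903 m² × 1 s = 28.109 m³
28.109 m³ ÷ (0.0283168 m³/ft³) = 992.662 ft³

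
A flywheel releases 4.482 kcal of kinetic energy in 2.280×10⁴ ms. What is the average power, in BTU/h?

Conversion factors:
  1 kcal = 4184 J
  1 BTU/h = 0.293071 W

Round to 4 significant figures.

2806 BTU/h

4.482 kcal × 4184 = 18752.7 J
2.280×10⁴ ms × 0.001 = 22.8 s
P = E / t = 18752.7 J / 22.8 s = 822.487 W
822.487 W ÷ (0.293071 W/BTU/h) = 2806.44 BTU/h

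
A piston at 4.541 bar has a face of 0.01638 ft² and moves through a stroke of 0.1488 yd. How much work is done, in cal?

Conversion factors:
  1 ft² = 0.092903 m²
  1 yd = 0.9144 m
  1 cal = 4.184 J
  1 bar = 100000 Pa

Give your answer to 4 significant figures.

22.47 cal

4.541 bar → 454100 Pa
0.01638 ft² → 0.00152175 m²
F = P × A = 454100 × 0.00152175 = 691.027 N
0.1488 yd → 0.136063 m
W = F × d = 691.027 × 0.136063 = 94.0232 J
In cal: 94.0232 / 4.184 = 22.4721 cal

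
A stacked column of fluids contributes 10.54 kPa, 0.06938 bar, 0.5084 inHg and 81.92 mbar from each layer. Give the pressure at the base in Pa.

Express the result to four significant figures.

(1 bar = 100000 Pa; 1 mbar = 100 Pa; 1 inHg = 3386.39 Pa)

2.739×10⁴ Pa

10.54 kPa × 1000 → 10540 Pa
0.06938 bar × 100000 → 6938 Pa
0.5084 inHg × 3386.39 → 1721.64 Pa
81.92 mbar × 100 → 8192 Pa
Total: 10540 + 6938 + 1721.64 + 8192 = 27391.6 Pa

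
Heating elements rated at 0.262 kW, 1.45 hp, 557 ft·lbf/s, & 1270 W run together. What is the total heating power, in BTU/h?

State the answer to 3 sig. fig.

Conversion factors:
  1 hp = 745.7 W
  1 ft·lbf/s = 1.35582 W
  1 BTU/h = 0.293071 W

0.262 kW × 1000 = 262 W
1.45 hp × 745.7 = 1081.27 W
557 ft·lbf/s × 1.35582 = 755.192 W
1270 W (already W)
Total: 262 + 1081.27 + 755.192 + 1270 = 3368.46 W
In BTU/h: 3368.46 / 0.293071 = 11493.7 BTU/h

1.15×10⁴ BTU/h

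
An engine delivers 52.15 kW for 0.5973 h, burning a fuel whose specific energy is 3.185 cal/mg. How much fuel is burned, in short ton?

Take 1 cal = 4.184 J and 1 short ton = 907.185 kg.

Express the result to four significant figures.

52.15 kW → 52150 W
0.5973 h → 2150.28 s
E = P × t = 52150 × 2150.28 = 1.12137×10⁸ J
3.185 cal/mg → 1.3326×10⁷ J/kg
m = E / e_s = 1.12137×10⁸ / 1.3326×10⁷ = 8.4149 kg
In short ton: 8.4149 / 907.185 = 0.00927584 short ton

0.009276 short ton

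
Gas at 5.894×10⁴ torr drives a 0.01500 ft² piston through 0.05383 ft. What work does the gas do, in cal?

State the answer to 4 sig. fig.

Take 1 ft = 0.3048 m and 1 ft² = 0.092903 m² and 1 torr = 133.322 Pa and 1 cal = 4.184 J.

5.894×10⁴ torr → 7.858×10⁶ Pa
0.01500 ft² → 0.00139354 m²
F = P × A = 7.858×10⁶ × 0.00139354 = 10950.4 N
0.05383 ft → 0.0164074 m
W = F × d = 10950.4 × 0.0164074 = 179.668 J
In cal: 179.668 / 4.184 = 42.9417 cal

42.94 cal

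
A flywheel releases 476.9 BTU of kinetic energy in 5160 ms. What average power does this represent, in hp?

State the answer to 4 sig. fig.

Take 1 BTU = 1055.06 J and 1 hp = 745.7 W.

476.9 BTU × 1055.06 → 503158 J
5160 ms × 0.001 → 5.16 s
P = E / t = 503158 J / 5.16 s = 97511.2 W
97511.2 W ÷ (745.7 W/hp) = 130.765 hp

130.8 hp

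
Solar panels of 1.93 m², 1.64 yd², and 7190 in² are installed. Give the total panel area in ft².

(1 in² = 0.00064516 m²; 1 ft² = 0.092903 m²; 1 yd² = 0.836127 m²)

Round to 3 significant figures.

85.5 ft²

1.93 m² (already m²)
1.64 yd² × 0.836127 = 1.37125 m²
7190 in² × 0.00064516 = 4.6387 m²
Combined: 1.93 + 1.37125 + 4.6387 = 7.93995 m²
In ft²: 7.93995 / 0.092903 = 85.4649 ft²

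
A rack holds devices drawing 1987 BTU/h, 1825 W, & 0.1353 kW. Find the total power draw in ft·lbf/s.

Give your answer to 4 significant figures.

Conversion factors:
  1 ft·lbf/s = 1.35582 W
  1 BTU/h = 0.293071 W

1875 ft·lbf/s

1987 BTU/h × 0.293071 = 582.332 W
1825 W (already W)
0.1353 kW × 1000 = 135.3 W
Combined: 582.332 + 1825 + 135.3 = 2542.63 W
In ft·lbf/s: 2542.63 / 1.35582 = 1875.34 ft·lbf/s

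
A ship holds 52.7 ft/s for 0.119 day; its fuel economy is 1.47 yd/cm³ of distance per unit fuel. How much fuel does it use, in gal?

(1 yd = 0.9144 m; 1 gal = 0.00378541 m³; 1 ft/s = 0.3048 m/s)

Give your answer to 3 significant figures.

32.5 gal

52.7 ft/s → 16.063 m/s
0.119 day → 10281.6 s
d = v × t = 16.063 × 10281.6 = 165153 m
1.47 yd/cm³ → 1.34417×10⁶ m/m³
V = d / (distance per unit fuel) = 165153 / 1.34417×10⁶ = 0.122866 m³
In gal: 0.122866 / 0.00378541 = 32.4578 gal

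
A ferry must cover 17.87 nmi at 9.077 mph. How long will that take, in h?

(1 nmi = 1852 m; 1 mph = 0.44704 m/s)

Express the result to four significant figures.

17.87 nmi × 1852 → 33095.2 m
9.077 mph × 0.44704 → 4.05778 m/s
t = d / v = 33095.2 m / 4.05778 m/s = 8155.99 s
8155.99 s ÷ (3600 s/h) = 2.26555 h

2.266 h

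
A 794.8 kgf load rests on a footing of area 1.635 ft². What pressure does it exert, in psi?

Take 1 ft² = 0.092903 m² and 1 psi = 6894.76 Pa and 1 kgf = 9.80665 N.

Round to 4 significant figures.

7.442 psi

794.8 kgf × 9.80665 → 7794.33 N
1.635 ft² × 0.092903 → 0.151896 m²
P = F / A = 7794.33 N / 0.151896 m² = 51313.6 Pa
51313.6 Pa ÷ (6894.76 Pa/psi) = 7.44241 psi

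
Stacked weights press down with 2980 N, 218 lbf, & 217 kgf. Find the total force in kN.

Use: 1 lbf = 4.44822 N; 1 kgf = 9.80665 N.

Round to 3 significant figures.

2980 N (already N)
218 lbf × 4.44822 = 969.712 N
217 kgf × 9.80665 = 2128.04 N
Combined: 2980 + 969.712 + 2128.04 = 6077.75 N
In kN: 6077.75 / 1000 = 6.07775 kN

6.08 kN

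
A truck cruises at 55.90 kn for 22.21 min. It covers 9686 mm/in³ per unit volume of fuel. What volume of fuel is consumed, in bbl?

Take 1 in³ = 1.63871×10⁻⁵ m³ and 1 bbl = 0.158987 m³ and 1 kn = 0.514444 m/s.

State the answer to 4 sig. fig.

55.90 kn → 28.7574 m/s
22.21 min → 1332.6 s
d = v × t = 28.7574 × 1332.6 = 38322.1 m
9686 mm/in³ → 591075 m/m³
V = d / (distance per unit fuel) = 38322.1 / 591075 = 0.0648346 m³
In bbl: 0.0648346 / 0.158987 = 0.407798 bbl

0.4078 bbl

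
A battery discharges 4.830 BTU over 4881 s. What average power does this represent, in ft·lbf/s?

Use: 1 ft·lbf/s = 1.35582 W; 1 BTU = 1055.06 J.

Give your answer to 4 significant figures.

0.7700 ft·lbf/s

4.830 BTU × 1055.06 → 5095.94 J
P = E / t = 5095.94 J / 4881 s = 1.04404 W
1.04404 W ÷ (1.35582 W/ft·lbf/s) = 0.770043 ft·lbf/s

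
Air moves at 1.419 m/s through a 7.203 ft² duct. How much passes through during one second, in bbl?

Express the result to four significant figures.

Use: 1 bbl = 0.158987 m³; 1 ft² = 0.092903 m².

7.203 ft² × 0.092903 → 0.66918 m²
V = v × A × t = 1.419 m/s × 0.66918 m² × 1 s = 0.949566 m³
0.949566 m³ ÷ (0.158987 m³/bbl) = 5.9726 bbl

5.973 bbl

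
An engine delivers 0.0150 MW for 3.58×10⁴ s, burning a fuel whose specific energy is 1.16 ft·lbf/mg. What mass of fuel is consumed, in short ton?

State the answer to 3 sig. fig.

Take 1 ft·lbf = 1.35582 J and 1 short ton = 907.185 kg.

0.376 short ton

0.0150 MW → 15000 W
E = P × t = 15000 × 35800 = 5.37×10⁸ J
1.16 ft·lbf/mg → 1.57275×10⁶ J/kg
m = E / e_s = 5.37×10⁸ / 1.57275×10⁶ = 341.44 kg
In short ton: 341.44 / 907.185 = 0.376373 short ton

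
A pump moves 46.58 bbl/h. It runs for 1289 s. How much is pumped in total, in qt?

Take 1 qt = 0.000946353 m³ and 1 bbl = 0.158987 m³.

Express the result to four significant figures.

2802 qt

46.58 bbl/h → 0.00205712 m³/s
V = Q × t = 0.00205712 × 1289 = 2.65163 m³
In qt: 2.65163 / 0.000946353 = 2801.95 qt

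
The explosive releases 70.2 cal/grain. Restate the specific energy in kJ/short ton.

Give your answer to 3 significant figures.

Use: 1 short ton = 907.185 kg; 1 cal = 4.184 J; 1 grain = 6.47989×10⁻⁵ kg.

4.11×10⁶ kJ/short ton

70.2 cal/grain × 4.184 J/cal ÷ 6.47989×10⁻⁵ kg/grain = 4.53274×10⁶ J/kg
4.53274×10⁶ J/kg ÷ 1000 J/kJ × 907.185 kg/short ton = 4.11203×10⁶ kJ/short ton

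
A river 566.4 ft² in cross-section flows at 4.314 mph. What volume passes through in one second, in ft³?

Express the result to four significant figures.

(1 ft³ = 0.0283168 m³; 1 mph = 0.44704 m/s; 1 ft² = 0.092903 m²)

4.314 mph × 0.44704 → 1.92853 m/s
566.4 ft² × 0.092903 → 52.6203 m²
V = v × A × t = 1.92853 m/s × 52.6203 m² × 1 s = 101.48 m³
101.48 m³ ÷ (0.0283168 m³/ft³) = 3583.74 ft³

3584 ft³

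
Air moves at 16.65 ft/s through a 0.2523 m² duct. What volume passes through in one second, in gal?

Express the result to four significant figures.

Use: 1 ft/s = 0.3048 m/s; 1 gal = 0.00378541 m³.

338.2 gal

16.65 ft/s × 0.3048 → 5.07492 m/s
V = v × A × t = 5.07492 m/s × 0.2523 m² × 1 s = 1.2804 m³
1.2804 m³ ÷ (0.00378541 m³/gal) = 338.246 gal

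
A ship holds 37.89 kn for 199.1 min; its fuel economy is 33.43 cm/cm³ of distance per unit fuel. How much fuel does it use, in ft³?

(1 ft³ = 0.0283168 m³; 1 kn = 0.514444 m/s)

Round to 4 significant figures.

37.89 kn → 19.4923 m/s
199.1 min → 11946 s
d = v × t = 19.4923 × 11946 = 232855 m
33.43 cm/cm³ → 334300 m/m³
V = d / (distance per unit fuel) = 232855 / 334300 = 0.696545 m³
In ft³: 0.696545 / 0.0283168 = 24.5983 ft³

24.60 ft³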